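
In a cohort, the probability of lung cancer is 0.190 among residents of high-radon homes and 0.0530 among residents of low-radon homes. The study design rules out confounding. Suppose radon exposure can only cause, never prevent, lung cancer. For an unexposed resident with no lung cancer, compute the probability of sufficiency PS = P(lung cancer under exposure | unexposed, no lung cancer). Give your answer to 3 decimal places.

PS ≈ 0.145

Let p₁ = 0.19, p₀ = 0.053.
Under exogeneity and monotonicity, PS = (p₁ − p₀) / (1 − p₀).
PS = (0.19 − 0.053) / (1 − 0.053) = 0.137 / 0.947 ≈ 0.1447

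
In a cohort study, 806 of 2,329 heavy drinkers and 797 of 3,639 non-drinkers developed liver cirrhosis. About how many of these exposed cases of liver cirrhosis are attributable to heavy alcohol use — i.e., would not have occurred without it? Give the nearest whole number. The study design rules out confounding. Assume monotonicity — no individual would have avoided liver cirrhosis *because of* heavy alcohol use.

p₁ = P(outcome | exposed) = 806/2329 = 0.34607
p₀ = P(outcome | unexposed) = 797/3639 = 0.21902
PN = (p₁ − p₀)/p₁ = (0.34607 − 0.21902) / 0.34607 ≈ 0.36714.
Attributable cases ≈ PN × (exposed cases) = 0.36714 × 806 ≈ 295.91.

about 296 cases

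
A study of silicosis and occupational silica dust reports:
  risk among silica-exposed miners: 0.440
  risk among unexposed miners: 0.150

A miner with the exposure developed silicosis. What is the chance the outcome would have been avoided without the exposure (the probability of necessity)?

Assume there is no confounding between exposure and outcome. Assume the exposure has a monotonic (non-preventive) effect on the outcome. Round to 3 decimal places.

PN ≈ 0.659

Let p₁ = 0.44, p₀ = 0.15.
Under exogeneity and monotonicity, PN = (p₁ − p₀) / p₁.
PN = (0.44 − 0.15) / 0.44 = 0.29 / 0.44 ≈ 0.6591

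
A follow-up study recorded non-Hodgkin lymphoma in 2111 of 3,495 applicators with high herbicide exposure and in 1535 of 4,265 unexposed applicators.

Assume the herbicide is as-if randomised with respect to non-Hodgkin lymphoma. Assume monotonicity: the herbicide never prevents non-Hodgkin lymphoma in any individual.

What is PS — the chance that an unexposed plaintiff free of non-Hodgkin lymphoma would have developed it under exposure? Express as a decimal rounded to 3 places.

p₁ = P(outcome | exposed) = 2111/3495 = 0.60401
p₀ = P(outcome | unexposed) = 1535/4265 = 0.35991
Under exogeneity and monotonicity, PS = (p₁ − p₀) / (1 − p₀).
PS = (0.60401 − 0.35991) / (1 − 0.35991) = 0.2441 / 0.64009 ≈ 0.3813

PS ≈ 0.381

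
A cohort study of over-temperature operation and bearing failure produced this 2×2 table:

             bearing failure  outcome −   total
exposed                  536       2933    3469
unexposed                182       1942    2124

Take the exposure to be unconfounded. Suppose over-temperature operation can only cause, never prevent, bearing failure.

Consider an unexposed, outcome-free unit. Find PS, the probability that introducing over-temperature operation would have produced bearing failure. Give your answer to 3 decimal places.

PS ≈ 0.075

p₁ = P(outcome | exposed) = 536/3469 = 0.15451
p₀ = P(outcome | unexposed) = 182/2124 = 0.085687
Under exogeneity and monotonicity, PS = (p₁ − p₀) / (1 − p₀).
PS = (0.15451 − 0.085687) / (1 − 0.085687) = 0.068824 / 0.91431 ≈ 0.0753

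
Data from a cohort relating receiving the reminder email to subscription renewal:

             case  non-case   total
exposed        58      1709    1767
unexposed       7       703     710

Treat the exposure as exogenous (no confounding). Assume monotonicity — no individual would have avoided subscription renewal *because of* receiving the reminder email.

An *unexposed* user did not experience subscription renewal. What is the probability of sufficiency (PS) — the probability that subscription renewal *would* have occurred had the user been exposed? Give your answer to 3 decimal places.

PS ≈ 0.023

p₁ = P(outcome | exposed) = 58/1767 = 0.032824
p₀ = P(outcome | unexposed) = 7/710 = 0.0098592
Under exogeneity and monotonicity, PS = (p₁ − p₀)/(1 − p₀).
PS = (0.032824 − 0.0098592) / 0.99014 ≈ 0.0232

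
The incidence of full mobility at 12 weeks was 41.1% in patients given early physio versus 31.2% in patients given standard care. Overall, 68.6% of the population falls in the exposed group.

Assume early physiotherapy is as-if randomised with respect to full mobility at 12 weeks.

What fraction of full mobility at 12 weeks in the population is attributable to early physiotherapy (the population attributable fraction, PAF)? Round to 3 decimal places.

PAF ≈ 0.179

p₁ = 0.411, p₀ = 0.312.
Overall risk P(Y=1) = π·p₁ + (1−π)·p₀ = 0.686×0.411 + 0.314×0.312 = 0.37991.
Under exogeneity, PAF = [P(Y=1) − p₀] / P(Y=1).
PAF = (0.37991 − 0.312) / 0.37991 ≈ 0.1788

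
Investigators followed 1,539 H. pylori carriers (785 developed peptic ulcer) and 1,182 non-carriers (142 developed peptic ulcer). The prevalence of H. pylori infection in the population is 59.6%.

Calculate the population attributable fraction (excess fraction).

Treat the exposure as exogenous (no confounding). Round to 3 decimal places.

p₁ = P(outcome | exposed) = 785/1539 = 0.51007
p₀ = P(outcome | unexposed) = 142/1182 = 0.12014
Overall risk P(Y=1) = π·p₁ + (1−π)·p₀ = 0.596×0.51007 + 0.404×0.12014 = 0.35254.
Under exogeneity, PAF = [P(Y=1) − p₀] / P(Y=1).
PAF = (0.35254 − 0.12014) / 0.35254 ≈ 0.6592

PAF ≈ 0.659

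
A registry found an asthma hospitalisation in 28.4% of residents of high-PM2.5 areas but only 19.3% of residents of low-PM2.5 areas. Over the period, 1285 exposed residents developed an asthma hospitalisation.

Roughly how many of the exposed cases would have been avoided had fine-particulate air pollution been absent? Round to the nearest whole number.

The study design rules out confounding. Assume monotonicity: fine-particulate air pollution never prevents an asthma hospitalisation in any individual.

about 412 cases

p₁ = 0.284, p₀ = 0.193.
PN = (p₁ − p₀)/p₁ = (0.284 − 0.193) / 0.284 ≈ 0.32042.
Attributable cases ≈ PN × (exposed cases) = 0.32042 × 1285 ≈ 411.74.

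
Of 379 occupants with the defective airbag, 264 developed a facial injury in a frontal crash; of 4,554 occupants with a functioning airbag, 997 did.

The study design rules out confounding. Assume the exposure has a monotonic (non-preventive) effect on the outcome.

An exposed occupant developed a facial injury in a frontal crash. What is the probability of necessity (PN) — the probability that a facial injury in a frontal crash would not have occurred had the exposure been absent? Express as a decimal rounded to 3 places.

p₁ = P(outcome | exposed) = 264/379 = 0.69657
p₀ = P(outcome | unexposed) = 997/4554 = 0.21893
Under exogeneity and monotonicity, PN = (p₁ − p₀) / p₁.
PN = (0.69657 − 0.21893) / 0.69657 = 0.47764 / 0.69657 ≈ 0.6857

PN ≈ 0.686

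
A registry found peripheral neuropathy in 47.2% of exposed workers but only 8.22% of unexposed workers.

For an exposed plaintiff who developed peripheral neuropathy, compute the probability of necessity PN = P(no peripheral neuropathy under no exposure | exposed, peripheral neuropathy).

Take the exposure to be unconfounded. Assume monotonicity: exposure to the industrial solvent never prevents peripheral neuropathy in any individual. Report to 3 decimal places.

PN ≈ 0.826

p₁ = 0.472, p₀ = 0.0822.
Under exogeneity and monotonicity, PN = (p₁ − p₀) / p₁.
PN = (0.472 − 0.0822) / 0.472 = 0.3898 / 0.472 ≈ 0.8258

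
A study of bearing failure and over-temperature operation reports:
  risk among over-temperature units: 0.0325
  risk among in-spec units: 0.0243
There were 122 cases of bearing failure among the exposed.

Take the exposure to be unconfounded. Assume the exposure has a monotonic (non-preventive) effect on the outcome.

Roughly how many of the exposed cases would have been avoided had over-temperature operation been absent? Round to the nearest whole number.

about 31 cases

Let p₁ = 0.0325, p₀ = 0.0243.
PN = (p₁ − p₀)/p₁ = (0.0325 − 0.0243) / 0.0325 ≈ 0.25231.
Attributable cases ≈ PN × (exposed cases) = 0.25231 × 122 ≈ 30.78.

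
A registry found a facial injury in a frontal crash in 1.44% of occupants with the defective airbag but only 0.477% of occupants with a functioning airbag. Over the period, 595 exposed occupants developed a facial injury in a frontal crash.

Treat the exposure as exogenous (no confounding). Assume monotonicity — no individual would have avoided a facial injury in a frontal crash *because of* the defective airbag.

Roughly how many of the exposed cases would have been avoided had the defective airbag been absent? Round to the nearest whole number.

about 398 cases

p₁ = 0.0144, p₀ = 0.00477.
PN = (p₁ − p₀)/p₁ = (0.0144 − 0.00477) / 0.0144 ≈ 0.66875.
Attributable cases ≈ PN × (exposed cases) = 0.66875 × 595 ≈ 397.91.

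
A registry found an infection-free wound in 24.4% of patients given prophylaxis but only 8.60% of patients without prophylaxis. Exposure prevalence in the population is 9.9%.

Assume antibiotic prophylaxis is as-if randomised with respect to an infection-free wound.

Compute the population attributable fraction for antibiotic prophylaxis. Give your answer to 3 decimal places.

PAF ≈ 0.154

p₁ = 0.244, p₀ = 0.086.
Overall risk P(Y=1) = π·p₁ + (1−π)·p₀ = 0.099×0.244 + 0.901×0.086 = 0.10164.
Under exogeneity, PAF = [P(Y=1) − p₀] / P(Y=1).
PAF = (0.10164 − 0.086) / 0.10164 ≈ 0.1539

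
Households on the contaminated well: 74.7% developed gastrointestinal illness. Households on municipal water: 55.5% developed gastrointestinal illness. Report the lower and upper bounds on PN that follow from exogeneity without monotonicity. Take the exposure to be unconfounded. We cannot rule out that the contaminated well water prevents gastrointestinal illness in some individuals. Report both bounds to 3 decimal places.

0.257 ≤ PN ≤ 0.596

p₁ = 0.747, p₀ = 0.555.
Under exogeneity alone the bounds on PN are max{0,(p₁−p₀)/p₁} ≤ PN ≤ min{1,(1−p₀)/p₁}.
  lower = (p₁ − p₀)/p₁ = 0.192 / 0.747 ≈ 0.2570
  upper = min{1, (1 − p₀)/p₁} = 0.445 / 0.747 ≈ 0.5957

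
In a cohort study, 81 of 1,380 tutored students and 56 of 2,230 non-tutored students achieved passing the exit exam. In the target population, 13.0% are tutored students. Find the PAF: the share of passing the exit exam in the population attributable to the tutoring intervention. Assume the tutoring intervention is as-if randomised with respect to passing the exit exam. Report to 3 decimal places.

p₁ = P(outcome | exposed) = 81/1380 = 0.058696
p₀ = P(outcome | unexposed) = 56/2230 = 0.025112
Overall risk P(Y=1) = π·p₁ + (1−π)·p₀ = 0.13×0.058696 + 0.87×0.025112 = 0.029478.
Under exogeneity, PAF = [P(Y=1) − p₀] / P(Y=1).
PAF = (0.029478 − 0.025112) / 0.029478 ≈ 0.1481

PAF ≈ 0.148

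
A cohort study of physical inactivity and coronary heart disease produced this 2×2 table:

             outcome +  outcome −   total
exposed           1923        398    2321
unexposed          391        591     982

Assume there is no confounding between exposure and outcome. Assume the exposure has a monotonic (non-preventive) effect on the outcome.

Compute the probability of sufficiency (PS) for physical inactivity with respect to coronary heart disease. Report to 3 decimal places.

p₁ = P(outcome | exposed) = 1923/2321 = 0.82852
p₀ = P(outcome | unexposed) = 391/982 = 0.39817
Under exogeneity and monotonicity, PS = (p₁ − p₀)/(1 − p₀).
PS = (0.82852 − 0.39817) / 0.60183 ≈ 0.7151

PS ≈ 0.715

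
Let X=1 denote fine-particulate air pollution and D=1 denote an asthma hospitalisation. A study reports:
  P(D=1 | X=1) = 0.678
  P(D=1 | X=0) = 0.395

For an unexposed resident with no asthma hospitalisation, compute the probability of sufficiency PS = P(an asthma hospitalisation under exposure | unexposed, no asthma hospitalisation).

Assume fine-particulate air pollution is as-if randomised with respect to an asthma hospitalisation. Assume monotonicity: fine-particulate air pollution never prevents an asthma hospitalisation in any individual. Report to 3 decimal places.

PS ≈ 0.468

Let p₁ = 0.678, p₀ = 0.395.
Under exogeneity and monotonicity, PS = (p₁ − p₀) / (1 − p₀).
PS = (0.678 − 0.395) / (1 − 0.395) = 0.283 / 0.605 ≈ 0.4678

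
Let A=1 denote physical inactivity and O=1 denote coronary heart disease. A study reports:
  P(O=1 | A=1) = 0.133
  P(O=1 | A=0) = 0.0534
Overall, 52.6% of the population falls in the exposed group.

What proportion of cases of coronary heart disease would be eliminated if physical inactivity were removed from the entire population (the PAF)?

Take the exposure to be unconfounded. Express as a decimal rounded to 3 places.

Let p₁ = 0.133, p₀ = 0.0534.
Overall risk P(Y=1) = π·p₁ + (1−π)·p₀ = 0.526×0.133 + 0.474×0.0534 = 0.09527.
Under exogeneity, PAF = [P(Y=1) − p₀] / P(Y=1).
PAF = (0.09527 − 0.0534) / 0.09527 ≈ 0.4395

PAF ≈ 0.439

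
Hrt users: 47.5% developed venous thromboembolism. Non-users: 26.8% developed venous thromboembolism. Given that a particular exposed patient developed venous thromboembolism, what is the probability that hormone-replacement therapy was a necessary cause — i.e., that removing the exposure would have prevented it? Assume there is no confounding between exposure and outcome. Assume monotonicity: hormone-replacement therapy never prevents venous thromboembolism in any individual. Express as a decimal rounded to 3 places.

p₁ = 0.475, p₀ = 0.268.
Under exogeneity and monotonicity, PN = (p₁ − p₀) / p₁.
PN = (0.475 − 0.268) / 0.475 = 0.207 / 0.475 ≈ 0.4358

PN ≈ 0.436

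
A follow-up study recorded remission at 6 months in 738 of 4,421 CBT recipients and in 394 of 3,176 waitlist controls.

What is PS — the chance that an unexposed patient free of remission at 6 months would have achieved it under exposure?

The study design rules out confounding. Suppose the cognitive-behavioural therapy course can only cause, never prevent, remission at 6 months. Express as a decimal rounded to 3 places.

p₁ = P(outcome | exposed) = 738/4421 = 0.16693
p₀ = P(outcome | unexposed) = 394/3176 = 0.12406
Under exogeneity and monotonicity, PS = (p₁ − p₀) / (1 − p₀).
PS = (0.16693 − 0.12406) / (1 − 0.12406) = 0.042875 / 0.87594 ≈ 0.0489

PS ≈ 0.049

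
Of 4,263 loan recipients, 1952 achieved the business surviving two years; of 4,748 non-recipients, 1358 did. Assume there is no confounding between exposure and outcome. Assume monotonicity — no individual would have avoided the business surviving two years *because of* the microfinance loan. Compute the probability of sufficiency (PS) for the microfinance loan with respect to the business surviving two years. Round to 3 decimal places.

p₁ = P(outcome | exposed) = 1952/4263 = 0.45789
p₀ = P(outcome | unexposed) = 1358/4748 = 0.28602
Under exogeneity and monotonicity, PS = (p₁ − p₀) / (1 − p₀).
PS = (0.45789 − 0.28602) / (1 − 0.28602) = 0.17188 / 0.71398 ≈ 0.2407

PS ≈ 0.241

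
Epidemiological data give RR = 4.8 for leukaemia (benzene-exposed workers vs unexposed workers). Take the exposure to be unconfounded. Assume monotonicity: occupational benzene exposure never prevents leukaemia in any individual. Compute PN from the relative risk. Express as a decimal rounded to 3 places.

Under exogeneity and monotonicity, PN = (RR − 1) / RR = 1 − 1/RR.
PN = (4.8 − 1) / 4.8 = 3.8 / 4.8 ≈ 0.7917

PN ≈ 0.792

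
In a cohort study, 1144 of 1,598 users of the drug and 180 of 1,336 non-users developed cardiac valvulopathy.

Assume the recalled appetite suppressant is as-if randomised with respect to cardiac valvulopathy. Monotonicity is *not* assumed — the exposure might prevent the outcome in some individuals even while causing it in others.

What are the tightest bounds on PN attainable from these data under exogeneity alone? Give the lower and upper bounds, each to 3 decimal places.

0.812 ≤ PN ≤ 1.000

p₁ = P(outcome | exposed) = 1144/1598 = 0.71589
p₀ = P(outcome | unexposed) = 180/1336 = 0.13473
Under exogeneity alone the bounds on PN are max{0,(p₁−p₀)/p₁} ≤ PN ≤ min{1,(1−p₀)/p₁}.
  lower = (p₁ − p₀)/p₁ = 0.58116 / 0.71589 ≈ 0.8118
  upper = min{1, (1 − p₀)/p₁} = 0.86527 / 0.71589 ≈ 1.2087 → capped at 1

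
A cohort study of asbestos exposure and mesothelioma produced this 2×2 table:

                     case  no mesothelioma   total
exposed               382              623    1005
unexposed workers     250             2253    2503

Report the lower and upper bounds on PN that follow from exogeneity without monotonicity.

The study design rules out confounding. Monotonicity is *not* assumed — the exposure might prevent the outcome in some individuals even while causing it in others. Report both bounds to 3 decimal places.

0.737 ≤ PN ≤ 1.000

p₁ = P(outcome | exposed) = 382/1005 = 0.3801
p₀ = P(outcome | unexposed) = 250/2503 = 0.09988
Under exogeneity alone the bounds on PN are max{0,(p₁−p₀)/p₁} ≤ PN ≤ min{1,(1−p₀)/p₁}.
  lower = (p₁ − p₀)/p₁ = 0.28022 / 0.3801 ≈ 0.7372
  upper = min{1, (1 − p₀)/p₁} = 0.90012 / 0.3801 ≈ 2.3681 → capped at 1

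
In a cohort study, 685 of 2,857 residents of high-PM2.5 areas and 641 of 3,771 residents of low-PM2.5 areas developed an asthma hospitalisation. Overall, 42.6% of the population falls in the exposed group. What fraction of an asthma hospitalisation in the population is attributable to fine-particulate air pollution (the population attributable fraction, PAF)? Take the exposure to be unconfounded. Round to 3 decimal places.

p₁ = P(outcome | exposed) = 685/2857 = 0.23976
p₀ = P(outcome | unexposed) = 641/3771 = 0.16998
Overall risk P(Y=1) = π·p₁ + (1−π)·p₀ = 0.426×0.23976 + 0.574×0.16998 = 0.19971.
Under exogeneity, PAF = [P(Y=1) − p₀] / P(Y=1).
PAF = (0.19971 − 0.16998) / 0.19971 ≈ 0.1488

PAF ≈ 0.149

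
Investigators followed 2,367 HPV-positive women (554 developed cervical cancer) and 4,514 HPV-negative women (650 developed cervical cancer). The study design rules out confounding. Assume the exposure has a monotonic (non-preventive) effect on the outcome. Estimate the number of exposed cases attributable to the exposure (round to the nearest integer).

about 213 cases

p₁ = P(outcome | exposed) = 554/2367 = 0.23405
p₀ = P(outcome | unexposed) = 650/4514 = 0.144
PN = (p₁ − p₀)/p₁ = (0.23405 − 0.144) / 0.23405 ≈ 0.38477.
Attributable cases ≈ PN × (exposed cases) = 0.38477 × 554 ≈ 213.16.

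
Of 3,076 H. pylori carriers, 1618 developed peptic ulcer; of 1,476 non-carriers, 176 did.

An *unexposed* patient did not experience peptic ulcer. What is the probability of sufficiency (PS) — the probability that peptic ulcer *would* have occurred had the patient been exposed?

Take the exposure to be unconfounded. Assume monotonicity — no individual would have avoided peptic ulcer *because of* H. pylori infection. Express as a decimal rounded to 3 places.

p₁ = P(outcome | exposed) = 1618/3076 = 0.52601
p₀ = P(outcome | unexposed) = 176/1476 = 0.11924
Under exogeneity and monotonicity, PS = (p₁ − p₀) / (1 − p₀).
PS = (0.52601 − 0.11924) / (1 − 0.11924) = 0.40677 / 0.88076 ≈ 0.4618

PS ≈ 0.462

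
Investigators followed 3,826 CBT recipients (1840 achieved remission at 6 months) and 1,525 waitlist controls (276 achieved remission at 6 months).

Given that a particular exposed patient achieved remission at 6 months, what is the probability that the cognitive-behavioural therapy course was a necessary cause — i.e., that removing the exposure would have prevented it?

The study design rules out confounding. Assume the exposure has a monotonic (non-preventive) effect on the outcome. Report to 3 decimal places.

p₁ = P(outcome | exposed) = 1840/3826 = 0.48092
p₀ = P(outcome | unexposed) = 276/1525 = 0.18098
Under exogeneity and monotonicity, PN = (p₁ − p₀) / p₁.
PN = (0.48092 − 0.18098) / 0.48092 = 0.29994 / 0.48092 ≈ 0.6237

PN ≈ 0.624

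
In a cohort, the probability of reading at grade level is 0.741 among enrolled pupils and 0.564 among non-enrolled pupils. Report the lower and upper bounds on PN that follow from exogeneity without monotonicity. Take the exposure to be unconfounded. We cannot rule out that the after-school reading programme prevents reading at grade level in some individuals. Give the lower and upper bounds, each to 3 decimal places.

0.239 ≤ PN ≤ 0.588

Let p₁ = 0.741, p₀ = 0.564.
Under exogeneity alone the bounds on PN are max{0,(p₁−p₀)/p₁} ≤ PN ≤ min{1,(1−p₀)/p₁}.
  lower = (p₁ − p₀)/p₁ = 0.177 / 0.741 ≈ 0.2389
  upper = min{1, (1 − p₀)/p₁} = 0.436 / 0.741 ≈ 0.5884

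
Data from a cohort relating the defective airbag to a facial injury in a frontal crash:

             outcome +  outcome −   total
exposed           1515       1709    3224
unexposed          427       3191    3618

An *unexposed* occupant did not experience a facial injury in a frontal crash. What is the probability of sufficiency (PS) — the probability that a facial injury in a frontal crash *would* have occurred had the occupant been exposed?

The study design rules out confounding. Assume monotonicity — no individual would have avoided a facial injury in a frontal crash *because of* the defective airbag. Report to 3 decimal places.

p₁ = P(outcome | exposed) = 1515/3224 = 0.46991
p₀ = P(outcome | unexposed) = 427/3618 = 0.11802
Under exogeneity and monotonicity, PS = (p₁ − p₀)/(1 − p₀).
PS = (0.46991 − 0.11802) / 0.88198 ≈ 0.3990

PS ≈ 0.399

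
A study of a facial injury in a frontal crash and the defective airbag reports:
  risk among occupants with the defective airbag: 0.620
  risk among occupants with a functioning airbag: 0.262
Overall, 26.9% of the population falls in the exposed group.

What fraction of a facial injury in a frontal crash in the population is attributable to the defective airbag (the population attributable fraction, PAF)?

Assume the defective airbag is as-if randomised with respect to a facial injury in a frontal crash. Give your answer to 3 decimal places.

PAF ≈ 0.269

Let p₁ = 0.62, p₀ = 0.262.
Overall risk P(Y=1) = π·p₁ + (1−π)·p₀ = 0.269×0.62 + 0.731×0.262 = 0.3583.
Under exogeneity, PAF = [P(Y=1) − p₀] / P(Y=1).
PAF = (0.3583 − 0.262) / 0.3583 ≈ 0.2688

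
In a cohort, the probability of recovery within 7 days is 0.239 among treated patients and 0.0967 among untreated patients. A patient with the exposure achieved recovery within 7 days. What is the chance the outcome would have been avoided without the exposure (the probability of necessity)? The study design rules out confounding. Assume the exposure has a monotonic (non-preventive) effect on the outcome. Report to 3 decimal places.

Let p₁ = 0.239, p₀ = 0.0967.
Under exogeneity and monotonicity, PN = (p₁ − p₀) / p₁.
PN = (0.239 − 0.0967) / 0.239 = 0.1423 / 0.239 ≈ 0.5954

PN ≈ 0.595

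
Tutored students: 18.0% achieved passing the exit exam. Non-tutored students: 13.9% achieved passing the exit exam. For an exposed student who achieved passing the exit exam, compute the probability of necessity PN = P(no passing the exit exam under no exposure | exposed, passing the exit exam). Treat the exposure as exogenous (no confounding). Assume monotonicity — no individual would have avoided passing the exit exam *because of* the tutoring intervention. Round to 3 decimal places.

PN ≈ 0.228

p₁ = 0.18, p₀ = 0.139.
Under exogeneity and monotonicity, PN = (p₁ − p₀) / p₁.
PN = (0.18 − 0.139) / 0.18 = 0.041 / 0.18 ≈ 0.2278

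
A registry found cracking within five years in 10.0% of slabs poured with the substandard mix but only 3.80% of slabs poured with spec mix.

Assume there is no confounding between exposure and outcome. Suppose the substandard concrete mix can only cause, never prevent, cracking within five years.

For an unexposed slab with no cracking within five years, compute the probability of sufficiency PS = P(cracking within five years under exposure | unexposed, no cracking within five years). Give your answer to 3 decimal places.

p₁ = 0.1, p₀ = 0.038.
Under exogeneity and monotonicity, PS = (p₁ − p₀) / (1 − p₀).
PS = (0.1 − 0.038) / (1 − 0.038) = 0.062 / 0.962 ≈ 0.0644

PS ≈ 0.064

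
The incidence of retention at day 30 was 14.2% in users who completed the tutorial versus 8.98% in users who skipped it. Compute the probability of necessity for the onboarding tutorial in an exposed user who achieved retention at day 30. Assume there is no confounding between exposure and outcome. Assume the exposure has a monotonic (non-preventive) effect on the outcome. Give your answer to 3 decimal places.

PN ≈ 0.368

p₁ = 0.142, p₀ = 0.0898.
Under exogeneity and monotonicity, PN = (p₁ − p₀) / p₁.
PN = (0.142 − 0.0898) / 0.142 = 0.0522 / 0.142 ≈ 0.3676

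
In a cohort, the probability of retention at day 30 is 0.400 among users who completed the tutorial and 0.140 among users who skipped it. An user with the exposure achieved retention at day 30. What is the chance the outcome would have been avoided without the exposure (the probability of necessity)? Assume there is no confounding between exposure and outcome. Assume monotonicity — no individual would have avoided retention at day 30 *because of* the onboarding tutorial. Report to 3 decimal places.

Let p₁ = 0.4, p₀ = 0.14.
Under exogeneity and monotonicity, PN = (p₁ − p₀) / p₁.
PN = (0.4 − 0.14) / 0.4 = 0.26 / 0.4 ≈ 0.6500

PN ≈ 0.650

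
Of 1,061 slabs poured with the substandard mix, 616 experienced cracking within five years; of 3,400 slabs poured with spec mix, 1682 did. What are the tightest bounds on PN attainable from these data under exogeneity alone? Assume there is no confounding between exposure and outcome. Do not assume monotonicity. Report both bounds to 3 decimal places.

p₁ = P(outcome | exposed) = 616/1061 = 0.58058
p₀ = P(outcome | unexposed) = 1682/3400 = 0.49471
Under exogeneity alone the bounds on PN are max{0,(p₁−p₀)/p₁} ≤ PN ≤ min{1,(1−p₀)/p₁}.
  lower = (p₁ − p₀)/p₁ = 0.085878 / 0.58058 ≈ 0.1479
  upper = min{1, (1 − p₀)/p₁} = 0.50529 / 0.58058 ≈ 0.8703

0.148 ≤ PN ≤ 0.870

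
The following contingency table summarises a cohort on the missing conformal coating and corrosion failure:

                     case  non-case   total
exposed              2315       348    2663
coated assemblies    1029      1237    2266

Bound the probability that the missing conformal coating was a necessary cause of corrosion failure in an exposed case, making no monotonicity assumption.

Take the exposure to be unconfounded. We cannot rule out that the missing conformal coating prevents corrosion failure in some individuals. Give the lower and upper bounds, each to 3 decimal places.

0.478 ≤ PN ≤ 0.628

p₁ = P(outcome | exposed) = 2315/2663 = 0.86932
p₀ = P(outcome | unexposed) = 1029/2266 = 0.4541
Under exogeneity alone the bounds on PN are max{0,(p₁−p₀)/p₁} ≤ PN ≤ min{1,(1−p₀)/p₁}.
  lower = (p₁ − p₀)/p₁ = 0.41522 / 0.86932 ≈ 0.4776
  upper = min{1, (1 − p₀)/p₁} = 0.5459 / 0.86932 ≈ 0.6280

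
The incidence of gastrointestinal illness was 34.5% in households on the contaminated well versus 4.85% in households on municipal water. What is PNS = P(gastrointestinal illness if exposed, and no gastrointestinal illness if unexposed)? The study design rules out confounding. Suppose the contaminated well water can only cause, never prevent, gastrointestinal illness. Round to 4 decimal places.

PNS ≈ 0.2965

p₁ = 0.345, p₀ = 0.0485.
Under exogeneity and monotonicity, PNS = p₁ − p₀.
PNS = 0.345 − 0.0485 = 0.2965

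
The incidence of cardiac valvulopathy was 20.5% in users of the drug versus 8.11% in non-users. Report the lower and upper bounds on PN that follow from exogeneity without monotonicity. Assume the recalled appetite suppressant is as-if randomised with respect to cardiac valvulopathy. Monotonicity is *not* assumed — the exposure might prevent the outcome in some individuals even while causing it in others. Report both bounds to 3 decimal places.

p₁ = 0.205, p₀ = 0.0811.
Under exogeneity alone the bounds on PN are max{0,(p₁−p₀)/p₁} ≤ PN ≤ min{1,(1−p₀)/p₁}.
  lower = (p₁ − p₀)/p₁ = 0.1239 / 0.205 ≈ 0.6044
  upper = min{1, (1 − p₀)/p₁} = 0.9189 / 0.205 ≈ 4.4824 → capped at 1

0.604 ≤ PN ≤ 1.000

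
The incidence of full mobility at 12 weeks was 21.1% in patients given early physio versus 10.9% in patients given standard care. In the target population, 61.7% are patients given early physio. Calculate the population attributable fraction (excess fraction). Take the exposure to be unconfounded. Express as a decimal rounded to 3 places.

p₁ = 0.211, p₀ = 0.109.
Overall risk P(Y=1) = π·p₁ + (1−π)·p₀ = 0.617×0.211 + 0.383×0.109 = 0.17193.
Under exogeneity, PAF = [P(Y=1) − p₀] / P(Y=1).
PAF = (0.17193 − 0.109) / 0.17193 ≈ 0.3660

PAF ≈ 0.366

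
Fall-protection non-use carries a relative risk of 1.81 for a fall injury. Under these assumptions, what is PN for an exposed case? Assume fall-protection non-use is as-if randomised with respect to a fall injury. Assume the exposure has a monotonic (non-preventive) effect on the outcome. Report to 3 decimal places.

PN ≈ 0.448

Under exogeneity and monotonicity, PN = (RR − 1) / RR = 1 − 1/RR.
PN = (1.81 − 1) / 1.81 = 0.81 / 1.81 ≈ 0.4475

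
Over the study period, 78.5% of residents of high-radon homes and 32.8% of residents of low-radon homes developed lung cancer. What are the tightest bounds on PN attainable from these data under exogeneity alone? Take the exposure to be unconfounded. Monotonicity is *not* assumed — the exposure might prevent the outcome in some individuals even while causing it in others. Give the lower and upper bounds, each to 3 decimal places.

0.582 ≤ PN ≤ 0.856

p₁ = 0.785, p₀ = 0.328.
Under exogeneity alone the bounds on PN are max{0,(p₁−p₀)/p₁} ≤ PN ≤ min{1,(1−p₀)/p₁}.
  lower = (p₁ − p₀)/p₁ = 0.457 / 0.785 ≈ 0.5822
  upper = min{1, (1 − p₀)/p₁} = 0.672 / 0.785 ≈ 0.8561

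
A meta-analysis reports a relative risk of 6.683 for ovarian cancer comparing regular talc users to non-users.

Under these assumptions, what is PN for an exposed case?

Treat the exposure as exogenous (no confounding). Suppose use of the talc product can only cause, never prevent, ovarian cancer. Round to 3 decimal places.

Under exogeneity and monotonicity, PN = (RR − 1) / RR = 1 − 1/RR.
PN = (6.683 − 1) / 6.683 = 5.683 / 6.683 ≈ 0.8504

PN ≈ 0.850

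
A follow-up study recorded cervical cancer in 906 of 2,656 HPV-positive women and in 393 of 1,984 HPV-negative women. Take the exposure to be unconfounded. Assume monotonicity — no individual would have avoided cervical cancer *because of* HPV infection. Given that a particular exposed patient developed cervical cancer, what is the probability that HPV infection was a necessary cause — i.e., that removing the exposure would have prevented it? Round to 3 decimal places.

PN ≈ 0.419

p₁ = P(outcome | exposed) = 906/2656 = 0.34111
p₀ = P(outcome | unexposed) = 393/1984 = 0.19808
Under exogeneity and monotonicity, PN = (p₁ − p₀) / p₁.
PN = (0.34111 − 0.19808) / 0.34111 = 0.14303 / 0.34111 ≈ 0.4193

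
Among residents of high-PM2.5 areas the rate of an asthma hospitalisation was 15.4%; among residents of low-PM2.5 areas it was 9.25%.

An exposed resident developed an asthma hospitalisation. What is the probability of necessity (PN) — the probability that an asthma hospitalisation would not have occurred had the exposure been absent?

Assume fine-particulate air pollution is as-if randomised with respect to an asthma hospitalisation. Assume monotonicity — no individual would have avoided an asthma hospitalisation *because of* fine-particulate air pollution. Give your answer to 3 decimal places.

PN ≈ 0.399

p₁ = 0.154, p₀ = 0.0925.
Under exogeneity and monotonicity, PN = (p₁ − p₀) / p₁.
PN = (0.154 − 0.0925) / 0.154 = 0.0615 / 0.154 ≈ 0.3994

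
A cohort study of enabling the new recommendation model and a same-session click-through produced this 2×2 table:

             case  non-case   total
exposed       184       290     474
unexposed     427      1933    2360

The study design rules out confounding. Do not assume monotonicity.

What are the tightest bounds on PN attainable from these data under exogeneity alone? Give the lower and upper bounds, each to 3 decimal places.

0.534 ≤ PN ≤ 1.000

p₁ = P(outcome | exposed) = 184/474 = 0.38819
p₀ = P(outcome | unexposed) = 427/2360 = 0.18093
Under exogeneity alone the bounds on PN are max{0,(p₁−p₀)/p₁} ≤ PN ≤ min{1,(1−p₀)/p₁}.
  lower = (p₁ − p₀)/p₁ = 0.20725 / 0.38819 ≈ 0.5339
  upper = min{1, (1 − p₀)/p₁} = 0.81907 / 0.38819 ≈ 2.1100 → capped at 1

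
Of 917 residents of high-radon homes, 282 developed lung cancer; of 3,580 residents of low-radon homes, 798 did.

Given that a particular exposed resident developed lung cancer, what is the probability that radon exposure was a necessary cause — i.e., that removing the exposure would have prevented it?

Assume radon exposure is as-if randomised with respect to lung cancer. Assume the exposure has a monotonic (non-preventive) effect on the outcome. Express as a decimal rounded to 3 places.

p₁ = P(outcome | exposed) = 282/917 = 0.30752
p₀ = P(outcome | unexposed) = 798/3580 = 0.22291
Under exogeneity and monotonicity, PN = (p₁ − p₀) / p₁.
PN = (0.30752 − 0.22291) / 0.30752 = 0.08462 / 0.30752 ≈ 0.2752

PN ≈ 0.275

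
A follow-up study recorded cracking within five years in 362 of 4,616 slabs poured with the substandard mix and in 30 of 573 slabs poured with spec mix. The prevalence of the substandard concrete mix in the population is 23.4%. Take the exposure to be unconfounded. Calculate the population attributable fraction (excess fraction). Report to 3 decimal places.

p₁ = P(outcome | exposed) = 362/4616 = 0.078423
p₀ = P(outcome | unexposed) = 30/573 = 0.052356
Overall risk P(Y=1) = π·p₁ + (1−π)·p₀ = 0.234×0.078423 + 0.766×0.052356 = 0.058456.
Under exogeneity, PAF = [P(Y=1) − p₀] / P(Y=1).
PAF = (0.058456 − 0.052356) / 0.058456 ≈ 0.1043

PAF ≈ 0.104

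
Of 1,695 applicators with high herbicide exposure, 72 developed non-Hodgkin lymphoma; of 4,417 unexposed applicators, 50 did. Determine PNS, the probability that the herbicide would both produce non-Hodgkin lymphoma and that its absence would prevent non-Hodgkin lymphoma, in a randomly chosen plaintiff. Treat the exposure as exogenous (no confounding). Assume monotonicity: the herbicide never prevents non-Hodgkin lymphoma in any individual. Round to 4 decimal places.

p₁ = P(outcome | exposed) = 72/1695 = 0.042478
p₀ = P(outcome | unexposed) = 50/4417 = 0.01132
Under exogeneity and monotonicity, PNS = p₁ − p₀.
PNS = 0.042478 − 0.01132 = 0.031158

PNS ≈ 0.0312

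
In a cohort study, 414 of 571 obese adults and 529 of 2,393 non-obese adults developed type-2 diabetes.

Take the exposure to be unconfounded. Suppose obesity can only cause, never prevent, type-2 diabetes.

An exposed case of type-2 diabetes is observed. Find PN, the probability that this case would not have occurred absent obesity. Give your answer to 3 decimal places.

PN ≈ 0.695

p₁ = P(outcome | exposed) = 414/571 = 0.72504
p₀ = P(outcome | unexposed) = 529/2393 = 0.22106
Under exogeneity and monotonicity, PN = (p₁ − p₀) / p₁.
PN = (0.72504 − 0.22106) / 0.72504 = 0.50398 / 0.72504 ≈ 0.6951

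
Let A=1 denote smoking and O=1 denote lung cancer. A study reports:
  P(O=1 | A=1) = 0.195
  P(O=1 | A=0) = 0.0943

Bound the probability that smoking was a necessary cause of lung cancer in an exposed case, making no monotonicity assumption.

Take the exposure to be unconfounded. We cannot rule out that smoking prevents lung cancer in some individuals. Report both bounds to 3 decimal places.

0.516 ≤ PN ≤ 1.000

Let p₁ = 0.195, p₀ = 0.0943.
Under exogeneity alone the bounds on PN are max{0,(p₁−p₀)/p₁} ≤ PN ≤ min{1,(1−p₀)/p₁}.
  lower = (p₁ − p₀)/p₁ = 0.1007 / 0.195 ≈ 0.5164
  upper = min{1, (1 − p₀)/p₁} = 0.9057 / 0.195 ≈ 4.6446 → capped at 1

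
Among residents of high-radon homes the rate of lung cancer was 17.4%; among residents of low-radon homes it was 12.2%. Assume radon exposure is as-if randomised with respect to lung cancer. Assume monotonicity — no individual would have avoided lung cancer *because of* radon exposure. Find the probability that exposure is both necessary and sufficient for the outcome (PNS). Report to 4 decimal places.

PNS ≈ 0.0520

p₁ = 0.174, p₀ = 0.122.
Under exogeneity and monotonicity, PNS = p₁ − p₀.
PNS = 0.174 − 0.122 = 0.052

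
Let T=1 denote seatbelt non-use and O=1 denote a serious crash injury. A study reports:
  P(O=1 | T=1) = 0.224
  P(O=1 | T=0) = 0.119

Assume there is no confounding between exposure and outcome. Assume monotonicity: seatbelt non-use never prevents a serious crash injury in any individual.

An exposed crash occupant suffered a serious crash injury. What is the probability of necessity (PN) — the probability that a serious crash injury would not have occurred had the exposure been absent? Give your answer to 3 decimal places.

Let p₁ = 0.224, p₀ = 0.119.
Under exogeneity and monotonicity, PN = (p₁ − p₀) / p₁.
PN = (0.224 − 0.119) / 0.224 = 0.105 / 0.224 ≈ 0.4688

PN ≈ 0.469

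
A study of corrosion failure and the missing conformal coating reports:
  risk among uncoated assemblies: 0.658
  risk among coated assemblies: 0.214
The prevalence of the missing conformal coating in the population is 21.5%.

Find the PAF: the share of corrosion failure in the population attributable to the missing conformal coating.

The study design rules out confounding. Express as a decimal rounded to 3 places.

Let p₁ = 0.658, p₀ = 0.214.
Overall risk P(Y=1) = π·p₁ + (1−π)·p₀ = 0.215×0.658 + 0.785×0.214 = 0.30946.
Under exogeneity, PAF = [P(Y=1) − p₀] / P(Y=1).
PAF = (0.30946 − 0.214) / 0.30946 ≈ 0.3085

PAF ≈ 0.308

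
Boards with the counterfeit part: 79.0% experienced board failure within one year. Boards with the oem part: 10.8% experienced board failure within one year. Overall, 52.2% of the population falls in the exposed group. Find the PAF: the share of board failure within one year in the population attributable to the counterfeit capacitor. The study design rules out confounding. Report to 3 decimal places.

p₁ = 0.79, p₀ = 0.108.
Overall risk P(Y=1) = π·p₁ + (1−π)·p₀ = 0.522×0.79 + 0.478×0.108 = 0.464.
Under exogeneity, PAF = [P(Y=1) − p₀] / P(Y=1).
PAF = (0.464 − 0.108) / 0.464 ≈ 0.7672

PAF ≈ 0.767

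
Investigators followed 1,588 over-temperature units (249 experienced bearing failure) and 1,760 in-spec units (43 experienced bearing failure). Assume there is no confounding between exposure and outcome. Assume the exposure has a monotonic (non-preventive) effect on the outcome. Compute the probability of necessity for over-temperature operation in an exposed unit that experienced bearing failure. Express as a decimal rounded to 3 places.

p₁ = P(outcome | exposed) = 249/1588 = 0.1568
p₀ = P(outcome | unexposed) = 43/1760 = 0.024432
Under exogeneity and monotonicity, PN = (p₁ − p₀) / p₁.
PN = (0.1568 − 0.024432) / 0.1568 = 0.13237 / 0.1568 ≈ 0.8442

PN ≈ 0.844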